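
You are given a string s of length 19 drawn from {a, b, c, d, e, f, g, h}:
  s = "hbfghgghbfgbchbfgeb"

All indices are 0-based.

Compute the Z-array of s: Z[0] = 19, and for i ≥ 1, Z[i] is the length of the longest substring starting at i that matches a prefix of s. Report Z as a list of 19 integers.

[19, 0, 0, 0, 1, 0, 0, 4, 0, 0, 0, 0, 0, 4, 0, 0, 0, 0, 0]

Z[0]=19
i=1: fresh scan; Z[1]=0
i=2: fresh scan; Z[2]=0
i=3: fresh scan; Z[3]=0
i=4: fresh scan; Z[4]=1 scan→box=[4,5)
i=5: fresh scan; Z[5]=0
i=6: fresh scan; Z[6]=0
i=7: fresh scan; Z[7]=4 scan→box=[7,11)
i=8: min(r-i=3, Z[1]=0)=0; Z[8]=0
i=9: min(r-i=2, Z[2]=0)=0; Z[9]=0
i=10: min(r-i=1, Z[3]=0)=0; Z[10]=0
i=11: fresh scan; Z[11]=0
i=12: fresh scan; Z[12]=0
i=13: fresh scan; Z[13]=4 scan→box=[13,17)
i=14: min(r-i=3, Z[1]=0)=0; Z[14]=0
i=15: min(r-i=2, Z[2]=0)=0; Z[15]=0
i=16: min(r-i=1, Z[3]=0)=0; Z[16]=0
i=17: fresh scan; Z[17]=0
i=18: fresh scan; Z[18]=0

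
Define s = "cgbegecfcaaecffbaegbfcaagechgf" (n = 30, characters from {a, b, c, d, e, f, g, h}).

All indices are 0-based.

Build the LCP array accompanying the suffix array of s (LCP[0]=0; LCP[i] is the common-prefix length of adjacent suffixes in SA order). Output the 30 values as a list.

rank→(start, suffix):
  0 → (9, 'aaecffbaegbfcaagechgf')
  1 → (22, 'aagechgf')
  2 → (10, 'aecffbaegbfcaagechgf')
  3 → (16, 'aegbfcaagechgf')
  4 → (23, 'agechgf')
  5 → (15, 'baegbfcaagechgf')
  6 → (2, 'begecfcaaecffbaegbfcaagechgf')
  7 → (19, 'bfcaagechgf')
  8 → (8, 'caaecffbaegbfcaagechgf')
  9 → (21, 'caagechgf')
  10 → (6, 'cfcaaecffbaegbfcaagechgf')
  11 → (12, 'cffbaegbfcaagechgf')
  12 → (0, 'cgbegecfcaaecffbaegbfcaagechgf')
  13 → (26, 'chgf')
  14 → (5, 'ecfcaaecffbaegbfcaagechgf')
  15 → (11, 'ecffbaegbfcaagechgf')
  16 → (25, 'echgf')
  17 → (17, 'egbfcaagechgf')
  18 → (3, 'egecfcaaecffbaegbfcaagechgf')
  19 → (29, 'f')
  20 → (14, 'fbaegbfcaagechgf')
  21 → (7, 'fcaaecffbaegbfcaagechgf')
  22 → (20, 'fcaagechgf')
  23 → (13, 'ffbaegbfcaagechgf')
  24 → (1, 'gbegecfcaaecffbaegbfcaagechgf')
  25 → (18, 'gbfcaagechgf')
  26 → (4, 'gecfcaaecffbaegbfcaagechgf')
  27 → (24, 'gechgf')
  28 → (28, 'gf')
  29 → (27, 'hgf')

SA = [9, 22, 10, 16, 23, 15, 2, 19, 8, 21, 6, 12, 0, 26, 5, 11, 25, 17, 3, 29, 14, 7, 20, 13, 1, 18, 4, 24, 28, 27]
[i] adj suffixes → lcp
  [1] 9/22 → 2 ('aa')
  [2] 22/10 → 1 ('a')
  [3] 10/16 → 2 ('ae')
  [4] 16/23 → 1 ('a')
  [5] 23/15 → 0 ('')
  [6] 15/2 → 1 ('b')
  [7] 2/19 → 1 ('b')
  [8] 19/8 → 0 ('')
  [9] 8/21 → 3 ('caa')
  [10] 21/6 → 1 ('c')
  [11] 6/12 → 2 ('cf')
  [12] 12/0 → 1 ('c')
  [13] 0/26 → 1 ('c')
  [14] 26/5 → 0 ('')
  [15] 5/11 → 3 ('ecf')
  [16] 11/25 → 2 ('ec')
  [17] 25/17 → 1 ('e')
  [18] 17/3 → 2 ('eg')
  [19] 3/29 → 0 ('')
  [20] 29/14 → 1 ('f')
  [21] 14/7 → 1 ('f')
  [22] 7/20 → 4 ('fcaa')
  [23] 20/13 → 1 ('f')
  [24] 13/1 → 0 ('')
  [25] 1/18 → 2 ('gb')
  [26] 18/4 → 1 ('g')
  [27] 4/24 → 3 ('gec')
  [28] 24/28 → 1 ('g')
  [29] 28/27 → 0 ('')

[0, 2, 1, 2, 1, 0, 1, 1, 0, 3, 1, 2, 1, 1, 0, 3, 2, 1, 2, 0, 1, 1, 4, 1, 0, 2, 1, 3, 1, 0]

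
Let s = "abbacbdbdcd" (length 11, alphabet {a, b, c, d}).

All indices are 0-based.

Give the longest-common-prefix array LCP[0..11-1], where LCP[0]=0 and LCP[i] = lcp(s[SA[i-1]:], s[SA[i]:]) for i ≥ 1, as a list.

[0, 1, 0, 1, 1, 2, 0, 1, 0, 1, 1]

rank→(start, suffix):
  0 → (0, 'abbacbdbdcd')
  1 → (3, 'acbdbdcd')
  2 → (2, 'bacbdbdcd')
  3 → (1, 'bbacbdbdcd')
  4 → (5, 'bdbdcd')
  5 → (7, 'bdcd')
  6 → (4, 'cbdbdcd')
  7 → (9, 'cd')
  8 → (10, 'd')
  9 → (6, 'dbdcd')
  10 → (8, 'dcd')

SA = [0, 3, 2, 1, 5, 7, 4, 9, 10, 6, 8]
i: (SA[i-1],SA[i]) lcp shared
  1: (0,3) 1 'a'
  2: (3,2) 0 ''
  3: (2,1) 1 'b'
  4: (1,5) 1 'b'
  5: (5,7) 2 'bd'
  6: (7,4) 0 ''
  7: (4,9) 1 'c'
  8: (9,10) 0 ''
  9: (10,6) 1 'd'
  10: (6,8) 1 'd'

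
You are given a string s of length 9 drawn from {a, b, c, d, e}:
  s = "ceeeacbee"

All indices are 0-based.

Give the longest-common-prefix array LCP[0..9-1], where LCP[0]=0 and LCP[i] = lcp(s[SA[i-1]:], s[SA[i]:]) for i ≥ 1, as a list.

[0, 0, 0, 1, 0, 1, 1, 2, 2]

rank | idx | suffix
   0 |   4 | acbee
   1 |   6 | bee
   2 |   5 | cbee
   3 |   0 | ceeeacbee
   4 |   8 | e
   5 |   3 | eacbee
   6 |   7 | ee
   7 |   2 | eeacbee
   8 |   1 | eeeacbee

SA = [4, 6, 5, 0, 8, 3, 7, 2, 1]
[i] adj suffixes → lcp
  [1] 4/6 → 0 ('')
  [2] 6/5 → 0 ('')
  [3] 5/0 → 1 ('c')
  [4] 0/8 → 0 ('')
  [5] 8/3 → 1 ('e')
  [6] 3/7 → 1 ('e')
  [7] 7/2 → 2 ('ee')
  [8] 2/1 → 2 ('ee')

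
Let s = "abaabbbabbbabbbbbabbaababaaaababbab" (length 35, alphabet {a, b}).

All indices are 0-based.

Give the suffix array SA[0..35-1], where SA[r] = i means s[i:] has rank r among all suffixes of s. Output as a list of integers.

rank | idx | suffix
   0 |  25 | aaaababbab
   1 |  26 | aaababbab
   2 |  20 | aababaaaababbab
   3 |  27 | aababbab
   4 |   2 | aabbbabbbabbbbbabbaababaaaababbab
   5 |  33 | ab
   6 |  23 | abaaaababbab
   7 |   0 | abaabbbabbbabbbbbabbaababaaaababbab
   8 |  21 | ababaaaababbab
   9 |  28 | ababbab
  10 |  17 | abbaababaaaababbab
  11 |  30 | abbab
  12 |   3 | abbbabbbabbbbbabbaababaaaababbab
  13 |   7 | abbbabbbbbabbaababaaaababbab
  14 |  11 | abbbbbabbaababaaaababbab
  15 |  34 | b
  16 |  24 | baaaababbab
  17 |  19 | baababaaaababbab
  18 |   1 | baabbbabbbabbbbbabbaababaaaababbab
  19 |  32 | bab
  20 |  22 | babaaaababbab
  21 |  16 | babbaababaaaababbab
  22 |  29 | babbab
  23 |   6 | babbbabbbbbabbaababaaaababbab
  24 |  10 | babbbbbabbaababaaaababbab
  25 |  18 | bbaababaaaababbab
  26 |  31 | bbab
  27 |  15 | bbabbaababaaaababbab
  28 |   5 | bbabbbabbbbbabbaababaaaababbab
  29 |   9 | bbabbbbbabbaababaaaababbab
  30 |  14 | bbbabbaababaaaababbab
  31 |   4 | bbbabbbabbbbbabbaababaaaababbab
  32 |   8 | bbbabbbbbabbaababaaaababbab
  33 |  13 | bbbbabbaababaaaababbab
  34 |  12 | bbbbbabbaababaaaababbab

[25, 26, 20, 27, 2, 33, 23, 0, 21, 28, 17, 30, 3, 7, 11, 34, 24, 19, 1, 32, 22, 16, 29, 6, 10, 18, 31, 15, 5, 9, 14, 4, 8, 13, 12]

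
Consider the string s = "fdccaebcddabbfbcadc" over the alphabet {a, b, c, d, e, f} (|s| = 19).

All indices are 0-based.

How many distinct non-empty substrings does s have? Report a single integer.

sorted suffixes:
  #0 SA[0]=10  'abbfbcadc'
  #1 SA[1]=16  'adc'
  #2 SA[2]=4  'aebcddabbfbcadc'
  #3 SA[3]=11  'bbfbcadc'
  #4 SA[4]=14  'bcadc'
  #5 SA[5]=6  'bcddabbfbcadc'
  #6 SA[6]=12  'bfbcadc'
  #7 SA[7]=18  'c'
  #8 SA[8]=15  'cadc'
  #9 SA[9]=3  'caebcddabbfbcadc'
  #10 SA[10]=2  'ccaebcddabbfbcadc'
  #11 SA[11]=7  'cddabbfbcadc'
  #12 SA[12]=9  'dabbfbcadc'
  #13 SA[13]=17  'dc'
  #14 SA[14]=1  'dccaebcddabbfbcadc'
  #15 SA[15]=8  'ddabbfbcadc'
  #16 SA[16]=5  'ebcddabbfbcadc'
  #17 SA[17]=13  'fbcadc'
  #18 SA[18]=0  'fdccaebcddabbfbcadc'

SA = [10, 16, 4, 11, 14, 6, 12, 18, 15, 3, 2, 7, 9, 17, 1, 8, 5, 13, 0]
rank  pair      lcp
   1  s[10:],s[16:]  1  'a'
   2  s[16:],s[4:]  1  'a'
   3  s[4:],s[11:]  0  ''
   4  s[11:],s[14:]  1  'b'
   5  s[14:],s[6:]  2  'bc'
   6  s[6:],s[12:]  1  'b'
   7  s[12:],s[18:]  0  ''
   8  s[18:],s[15:]  1  'c'
   9  s[15:],s[3:]  2  'ca'
  10  s[3:],s[2:]  1  'c'
  11  s[2:],s[7:]  1  'c'
  12  s[7:],s[9:]  0  ''
  13  s[9:],s[17:]  1  'd'
  14  s[17:],s[1:]  2  'dc'
  15  s[1:],s[8:]  1  'd'
  16  s[8:],s[5:]  0  ''
  17  s[5:],s[13:]  0  ''
  18  s[13:],s[0:]  1  'f'

n(n+1)/2 = 19·20/2 = 190
Σ LCP = 0 + 1 + 1 + 0 + 1 + 2 + 1 + 0 + 1 + 2 + 1 + 1 + 0 + 1 + 2 + 1 + 0 + 0 + 1 = 16
distinct = 190 − 16 = 174

174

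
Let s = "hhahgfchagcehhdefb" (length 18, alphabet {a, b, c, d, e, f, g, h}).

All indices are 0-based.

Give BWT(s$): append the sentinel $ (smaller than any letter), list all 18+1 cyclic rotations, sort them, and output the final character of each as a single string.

rank  rotation             last
    0  $hhahgfchagcehhdefb  b
    1  agcehhdefb$hhahgfch  h
    2  ahgfchagcehhdefb$hh  h
    3  b$hhahgfchagcehhdef  f
    4  cehhdefb$hhahgfchag  g
    5  chagcehhdefb$hhahgf  f
    6  defb$hhahgfchagcehh  h
    7  efb$hhahgfchagcehhd  d
    8  ehhdefb$hhahgfchagc  c
    9  fb$hhahgfchagcehhde  e
   10  fchagcehhdefb$hhahg  g
   11  gcehhdefb$hhahgfcha  a
   12  gfchagcehhdefb$hhah  h
   13  hagcehhdefb$hhahgfc  c
   14  hahgfchagcehhdefb$h  h
   15  hdefb$hhahgfchagceh  h
   16  hgfchagcehhdefb$hha  a
   17  hhahgfchagcehhdefb$  $
   18  hhdefb$hhahgfchagce  e

bhhfgfhdcegahchha$e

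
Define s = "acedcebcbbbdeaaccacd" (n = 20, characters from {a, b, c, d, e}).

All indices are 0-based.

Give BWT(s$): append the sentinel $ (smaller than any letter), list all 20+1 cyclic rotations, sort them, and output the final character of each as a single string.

rank  rotation               last
    0  $acedcebcbbbdeaaccacd  d
    1  aaccacd$acedcebcbbbde  e
    2  accacd$acedcebcbbbdea  a
    3  acd$acedcebcbbbdeaacc  c
    4  acedcebcbbbdeaaccacd$  $
    5  bbbdeaaccacd$acedcebc  c
    6  bbdeaaccacd$acedcebcb  b
    7  bcbbbdeaaccacd$acedce  e
    8  bdeaaccacd$acedcebcbb  b
    9  cacd$acedcebcbbbdeaac  c
   10  cbbbdeaaccacd$acedceb  b
   11  ccacd$acedcebcbbbdeaa  a
   12  cd$acedcebcbbbdeaacca  a
   13  cebcbbbdeaaccacd$aced  d
   14  cedcebcbbbdeaaccacd$a  a
   15  d$acedcebcbbbdeaaccac  c
   16  dcebcbbbdeaaccacd$ace  e
   17  deaaccacd$acedcebcbbb  b
   18  eaaccacd$acedcebcbbbd  d
   19  ebcbbbdeaaccacd$acedc  c
   20  edcebcbbbdeaaccacd$ac  c

deac$cbebcbaadacebdcc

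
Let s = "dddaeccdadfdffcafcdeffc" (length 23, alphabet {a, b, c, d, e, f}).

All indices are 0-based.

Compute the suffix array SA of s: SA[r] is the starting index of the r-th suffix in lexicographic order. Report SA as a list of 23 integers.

[8, 3, 15, 22, 14, 5, 6, 17, 7, 2, 1, 0, 18, 9, 11, 4, 19, 21, 13, 16, 10, 20, 12]

rank→(start, suffix):
  0 → (8, 'adfdffcafcdeffc')
  1 → (3, 'aeccdadfdffcafcdeffc')
  2 → (15, 'afcdeffc')
  3 → (22, 'c')
  4 → (14, 'cafcdeffc')
  5 → (5, 'ccdadfdffcafcdeffc')
  6 → (6, 'cdadfdffcafcdeffc')
  7 → (17, 'cdeffc')
  8 → (7, 'dadfdffcafcdeffc')
  9 → (2, 'daeccdadfdffcafcdeffc')
  10 → (1, 'ddaeccdadfdffcafcdeffc')
  11 → (0, 'dddaeccdadfdffcafcdeffc')
  12 → (18, 'deffc')
  13 → (9, 'dfdffcafcdeffc')
  14 → (11, 'dffcafcdeffc')
  15 → (4, 'eccdadfdffcafcdeffc')
  16 → (19, 'effc')
  17 → (21, 'fc')
  18 → (13, 'fcafcdeffc')
  19 → (16, 'fcdeffc')
  20 → (10, 'fdffcafcdeffc')
  21 → (20, 'ffc')
  22 → (12, 'ffcafcdeffc')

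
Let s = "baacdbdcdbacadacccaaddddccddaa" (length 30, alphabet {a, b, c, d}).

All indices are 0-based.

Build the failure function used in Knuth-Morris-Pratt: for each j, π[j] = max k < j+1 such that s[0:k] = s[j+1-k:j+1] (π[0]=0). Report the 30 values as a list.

[0, 0, 0, 0, 0, 1, 0, 0, 0, 1, 2, 0, 0, 0, 0, 0, 0, 0, 0, 0, 0, 0, 0, 0, 0, 0, 0, 0, 0, 0]

π[0] = 0
j=1 s[j]='a': π[1]=0 (border '')
j=2 s[j]='a': π[2]=0 (border '')
j=3 s[j]='c': π[3]=0 (border '')
j=4 s[j]='d': π[4]=0 (border '')
j=5 s[j]='b': π[5]=1 (border 'b')
j=6 s[j]='d': k: 1→0; π[6]=0 (border '')
j=7 s[j]='c': π[7]=0 (border '')
j=8 s[j]='d': π[8]=0 (border '')
j=9 s[j]='b': π[9]=1 (border 'b')
j=10 s[j]='a': π[10]=2 (border 'ba')
j=11 s[j]='c': k: 2→0; π[11]=0 (border '')
j=12 s[j]='a': π[12]=0 (border '')
j=13 s[j]='d': π[13]=0 (border '')
j=14 s[j]='a': π[14]=0 (border '')
j=15 s[j]='c': π[15]=0 (border '')
j=16 s[j]='c': π[16]=0 (border '')
j=17 s[j]='c': π[17]=0 (border '')
j=18 s[j]='a': π[18]=0 (border '')
j=19 s[j]='a': π[19]=0 (border '')
j=20 s[j]='d': π[20]=0 (border '')
j=21 s[j]='d': π[21]=0 (border '')
j=22 s[j]='d': π[22]=0 (border '')
j=23 s[j]='d': π[23]=0 (border '')
j=24 s[j]='c': π[24]=0 (border '')
j=25 s[j]='c': π[25]=0 (border '')
j=26 s[j]='d': π[26]=0 (border '')
j=27 s[j]='d': π[27]=0 (border '')
j=28 s[j]='a': π[28]=0 (border '')
j=29 s[j]='a': π[29]=0 (border '')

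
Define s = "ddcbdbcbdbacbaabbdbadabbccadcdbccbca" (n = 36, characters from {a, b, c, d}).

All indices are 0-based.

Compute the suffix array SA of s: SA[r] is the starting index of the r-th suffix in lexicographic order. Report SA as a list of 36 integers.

sorted suffixes:
  #0 SA[0]=35  'a'
  #1 SA[1]=13  'aabbdbadabbccadcdbccbca'
  #2 SA[2]=21  'abbccadcdbccbca'
  #3 SA[3]=14  'abbdbadabbccadcdbccbca'
  #4 SA[4]=10  'acbaabbdbadabbccadcdbccbca'
  #5 SA[5]=19  'adabbccadcdbccbca'
  #6 SA[6]=26  'adcdbccbca'
  #7 SA[7]=12  'baabbdbadabbccadcdbccbca'
  #8 SA[8]=9  'bacbaabbdbadabbccadcdbccbca'
  #9 SA[9]=18  'badabbccadcdbccbca'
  #10 SA[10]=22  'bbccadcdbccbca'
  #11 SA[11]=15  'bbdbadabbccadcdbccbca'
  #12 SA[12]=33  'bca'
  #13 SA[13]=5  'bcbdbacbaabbdbadabbccadcdbccbca'
  #14 SA[14]=23  'bccadcdbccbca'
  #15 SA[15]=30  'bccbca'
  #16 SA[16]=7  'bdbacbaabbdbadabbccadcdbccbca'
  #17 SA[17]=16  'bdbadabbccadcdbccbca'
  #18 SA[18]=3  'bdbcbdbacbaabbdbadabbccadcdbccbca'
  #19 SA[19]=34  'ca'
  #20 SA[20]=25  'cadcdbccbca'
  #21 SA[21]=11  'cbaabbdbadabbccadcdbccbca'
  #22 SA[22]=32  'cbca'
  #23 SA[23]=6  'cbdbacbaabbdbadabbccadcdbccbca'
  #24 SA[24]=2  'cbdbcbdbacbaabbdbadabbccadcdbccbca'
  #25 SA[25]=24  'ccadcdbccbca'
  #26 SA[26]=31  'ccbca'
  #27 SA[27]=28  'cdbccbca'
  #28 SA[28]=20  'dabbccadcdbccbca'
  #29 SA[29]=8  'dbacbaabbdbadabbccadcdbccbca'
  #30 SA[30]=17  'dbadabbccadcdbccbca'
  #31 SA[31]=4  'dbcbdbacbaabbdbadabbccadcdbccbca'
  #32 SA[32]=29  'dbccbca'
  #33 SA[33]=1  'dcbdbcbdbacbaabbdbadabbccadcdbccbca'
  #34 SA[34]=27  'dcdbccbca'
  #35 SA[35]=0  'ddcbdbcbdbacbaabbdbadabbccadcdbccbca'

[35, 13, 21, 14, 10, 19, 26, 12, 9, 18, 22, 15, 33, 5, 23, 30, 7, 16, 3, 34, 25, 11, 32, 6, 2, 24, 31, 28, 20, 8, 17, 4, 29, 1, 27, 0]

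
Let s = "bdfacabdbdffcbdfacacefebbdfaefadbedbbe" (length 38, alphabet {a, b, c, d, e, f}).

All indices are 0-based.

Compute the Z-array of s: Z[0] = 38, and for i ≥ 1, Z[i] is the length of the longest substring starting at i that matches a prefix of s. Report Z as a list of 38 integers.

Z[0]=38
i=1: fresh scan; Z[1]=0
i=2: fresh scan; Z[2]=0
i=3: fresh scan; Z[3]=0
i=4: fresh scan; Z[4]=0
i=5: fresh scan; Z[5]=0
i=6: fresh scan; Z[6]=2 grow→box=[6,8)
i=7: min(r-i=1, Z[1]=0)=0; Z[7]=0
i=8: fresh scan; Z[8]=3 grow→box=[8,11)
i=9: min(r-i=2, Z[1]=0)=0; Z[9]=0
i=10: min(r-i=1, Z[2]=0)=0; Z[10]=0
i=11: fresh scan; Z[11]=0
i=12: fresh scan; Z[12]=0
i=13: fresh scan; Z[13]=6 grow→box=[13,19)
i=14: min(r-i=5, Z[1]=0)=0; Z[14]=0
i=15: min(r-i=4, Z[2]=0)=0; Z[15]=0
i=16: min(r-i=3, Z[3]=0)=0; Z[16]=0
i=17: min(r-i=2, Z[4]=0)=0; Z[17]=0
i=18: min(r-i=1, Z[5]=0)=0; Z[18]=0
i=19: fresh scan; Z[19]=0
i=20: fresh scan; Z[20]=0
i=21: fresh scan; Z[21]=0
i=22: fresh scan; Z[22]=0
i=23: fresh scan; Z[23]=1 grow→box=[23,24)
i=24: fresh scan; Z[24]=4 grow→box=[24,28)
i=25: min(r-i=3, Z[1]=0)=0; Z[25]=0
i=26: min(r-i=2, Z[2]=0)=0; Z[26]=0
i=27: min(r-i=1, Z[3]=0)=0; Z[27]=0
i=28: fresh scan; Z[28]=0
i=29: fresh scan; Z[29]=0
i=30: fresh scan; Z[30]=0
i=31: fresh scan; Z[31]=0
i=32: fresh scan; Z[32]=1 grow→box=[32,33)
i=33: fresh scan; Z[33]=0
i=34: fresh scan; Z[34]=0
i=35: fresh scan; Z[35]=1 grow→box=[35,36)
i=36: fresh scan; Z[36]=1 grow→box=[36,37)
i=37: fresh scan; Z[37]=0

[38, 0, 0, 0, 0, 0, 2, 0, 3, 0, 0, 0, 0, 6, 0, 0, 0, 0, 0, 0, 0, 0, 0, 1, 4, 0, 0, 0, 0, 0, 0, 0, 1, 0, 0, 1, 1, 0]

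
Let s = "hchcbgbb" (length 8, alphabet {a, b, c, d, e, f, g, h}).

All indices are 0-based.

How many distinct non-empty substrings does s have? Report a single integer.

rank | idx | suffix
   0 |   7 | b
   1 |   6 | bb
   2 |   4 | bgbb
   3 |   3 | cbgbb
   4 |   1 | chcbgbb
   5 |   5 | gbb
   6 |   2 | hcbgbb
   7 |   0 | hchcbgbb

SA = [7, 6, 4, 3, 1, 5, 2, 0]
rank  pair      lcp
   1  s[7:],s[6:]  1  'b'
   2  s[6:],s[4:]  1  'b'
   3  s[4:],s[3:]  0  ''
   4  s[3:],s[1:]  1  'c'
   5  s[1:],s[5:]  0  ''
   6  s[5:],s[2:]  0  ''
   7  s[2:],s[0:]  2  'hc'

n(n+1)/2 = 8·9/2 = 36
Σ LCP = 0 + 1 + 1 + 0 + 1 + 0 + 0 + 2 = 5
distinct = 36 − 5 = 31

31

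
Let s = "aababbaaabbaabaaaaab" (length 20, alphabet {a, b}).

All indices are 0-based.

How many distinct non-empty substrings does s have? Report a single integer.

rank | idx | suffix
   0 |  14 | aaaaab
   1 |  15 | aaaab
   2 |  16 | aaab
   3 |   6 | aaabbaabaaaaab
   4 |  17 | aab
   5 |  11 | aabaaaaab
   6 |   0 | aababbaaabbaabaaaaab
   7 |   7 | aabbaabaaaaab
   8 |  18 | ab
   9 |  12 | abaaaaab
  10 |   1 | ababbaaabbaabaaaaab
  11 |   3 | abbaaabbaabaaaaab
  12 |   8 | abbaabaaaaab
  13 |  19 | b
  14 |  13 | baaaaab
  15 |   5 | baaabbaabaaaaab
  16 |  10 | baabaaaaab
  17 |   2 | babbaaabbaabaaaaab
  18 |   4 | bbaaabbaabaaaaab
  19 |   9 | bbaabaaaaab

SA = [14, 15, 16, 6, 17, 11, 0, 7, 18, 12, 1, 3, 8, 19, 13, 5, 10, 2, 4, 9]
rank  pair      lcp
   1  s[14:],s[15:]  4  'aaaa'
   2  s[15:],s[16:]  3  'aaa'
   3  s[16:],s[6:]  4  'aaab'
   4  s[6:],s[17:]  2  'aa'
   5  s[17:],s[11:]  3  'aab'
   6  s[11:],s[0:]  4  'aaba'
   7  s[0:],s[7:]  3  'aab'
   8  s[7:],s[18:]  1  'a'
   9  s[18:],s[12:]  2  'ab'
  10  s[12:],s[1:]  3  'aba'
  11  s[1:],s[3:]  2  'ab'
  12  s[3:],s[8:]  5  'abbaa'
  13  s[8:],s[19:]  0  ''
  14  s[19:],s[13:]  1  'b'
  15  s[13:],s[5:]  4  'baaa'
  16  s[5:],s[10:]  3  'baa'
  17  s[10:],s[2:]  2  'ba'
  18  s[2:],s[4:]  1  'b'
  19  s[4:],s[9:]  4  'bbaa'

n(n+1)/2 = 20·21/2 = 210
Σ LCP = 0 + 4 + 3 + 4 + 2 + 3 + 4 + 3 + 1 + 2 + 3 + 2 + 5 + 0 + 1 + 4 + 3 + 2 + 1 + 4 = 51
distinct = 210 − 51 = 159

159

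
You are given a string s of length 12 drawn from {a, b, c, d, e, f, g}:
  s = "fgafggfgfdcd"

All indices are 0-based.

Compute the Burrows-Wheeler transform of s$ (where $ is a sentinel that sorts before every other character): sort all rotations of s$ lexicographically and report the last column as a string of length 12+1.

rank  rotation       last
    0  $fgafggfgfdcd  d
    1  afggfgfdcd$fg  g
    2  cd$fgafggfgfd  d
    3  d$fgafggfgfdc  c
    4  dcd$fgafggfgf  f
    5  fdcd$fgafggfg  g
    6  fgafggfgfdcd$  $
    7  fgfdcd$fgafgg  g
    8  fggfgfdcd$fga  a
    9  gafggfgfdcd$f  f
   10  gfdcd$fgafggf  f
   11  gfgfdcd$fgafg  g
   12  ggfgfdcd$fgaf  f

dgdcfg$gaffgf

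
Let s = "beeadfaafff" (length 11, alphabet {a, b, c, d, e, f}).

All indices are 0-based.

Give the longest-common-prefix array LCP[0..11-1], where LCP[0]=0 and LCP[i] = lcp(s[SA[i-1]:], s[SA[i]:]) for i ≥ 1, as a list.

[0, 1, 1, 0, 0, 0, 1, 0, 1, 1, 2]

rank | idx | suffix
   0 |   6 | aafff
   1 |   3 | adfaafff
   2 |   7 | afff
   3 |   0 | beeadfaafff
   4 |   4 | dfaafff
   5 |   2 | eadfaafff
   6 |   1 | eeadfaafff
   7 |  10 | f
   8 |   5 | faafff
   9 |   9 | ff
  10 |   8 | fff

SA = [6, 3, 7, 0, 4, 2, 1, 10, 5, 9, 8]
rank  pair      lcp
   1  s[6:],s[3:]  1  'a'
   2  s[3:],s[7:]  1  'a'
   3  s[7:],s[0:]  0  ''
   4  s[0:],s[4:]  0  ''
   5  s[4:],s[2:]  0  ''
   6  s[2:],s[1:]  1  'e'
   7  s[1:],s[10:]  0  ''
   8  s[10:],s[5:]  1  'f'
   9  s[5:],s[9:]  1  'f'
  10  s[9:],s[8:]  2  'ff'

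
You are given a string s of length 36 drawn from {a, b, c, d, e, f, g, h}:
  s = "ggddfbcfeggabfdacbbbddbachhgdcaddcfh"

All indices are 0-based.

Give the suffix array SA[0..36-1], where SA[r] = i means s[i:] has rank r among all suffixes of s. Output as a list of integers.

sorted suffixes:
  #0 SA[0]=11  'abfdacbbbddbachhgdcaddcfh'
  #1 SA[1]=15  'acbbbddbachhgdcaddcfh'
  #2 SA[2]=23  'achhgdcaddcfh'
  #3 SA[3]=30  'addcfh'
  #4 SA[4]=22  'bachhgdcaddcfh'
  #5 SA[5]=17  'bbbddbachhgdcaddcfh'
  #6 SA[6]=18  'bbddbachhgdcaddcfh'
  #7 SA[7]=5  'bcfeggabfdacbbbddbachhgdcaddcfh'
  #8 SA[8]=19  'bddbachhgdcaddcfh'
  #9 SA[9]=12  'bfdacbbbddbachhgdcaddcfh'
  #10 SA[10]=29  'caddcfh'
  #11 SA[11]=16  'cbbbddbachhgdcaddcfh'
  #12 SA[12]=6  'cfeggabfdacbbbddbachhgdcaddcfh'
  #13 SA[13]=33  'cfh'
  #14 SA[14]=24  'chhgdcaddcfh'
  #15 SA[15]=14  'dacbbbddbachhgdcaddcfh'
  #16 SA[16]=21  'dbachhgdcaddcfh'
  #17 SA[17]=28  'dcaddcfh'
  #18 SA[18]=32  'dcfh'
  #19 SA[19]=20  'ddbachhgdcaddcfh'
  #20 SA[20]=31  'ddcfh'
  #21 SA[21]=2  'ddfbcfeggabfdacbbbddbachhgdcaddcfh'
  #22 SA[22]=3  'dfbcfeggabfdacbbbddbachhgdcaddcfh'
  #23 SA[23]=8  'eggabfdacbbbddbachhgdcaddcfh'
  #24 SA[24]=4  'fbcfeggabfdacbbbddbachhgdcaddcfh'
  #25 SA[25]=13  'fdacbbbddbachhgdcaddcfh'
  #26 SA[26]=7  'feggabfdacbbbddbachhgdcaddcfh'
  #27 SA[27]=34  'fh'
  #28 SA[28]=10  'gabfdacbbbddbachhgdcaddcfh'
  #29 SA[29]=27  'gdcaddcfh'
  #30 SA[30]=1  'gddfbcfeggabfdacbbbddbachhgdcaddcfh'
  #31 SA[31]=9  'ggabfdacbbbddbachhgdcaddcfh'
  #32 SA[32]=0  'ggddfbcfeggabfdacbbbddbachhgdcaddcfh'
  #33 SA[33]=35  'h'
  #34 SA[34]=26  'hgdcaddcfh'
  #35 SA[35]=25  'hhgdcaddcfh'

[11, 15, 23, 30, 22, 17, 18, 5, 19, 12, 29, 16, 6, 33, 24, 14, 21, 28, 32, 20, 31, 2, 3, 8, 4, 13, 7, 34, 10, 27, 1, 9, 0, 35, 26, 25]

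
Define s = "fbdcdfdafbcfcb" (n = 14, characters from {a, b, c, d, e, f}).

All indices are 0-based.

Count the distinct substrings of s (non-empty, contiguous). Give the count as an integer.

rank→(start, suffix):
  0 → (7, 'afbcfcb')
  1 → (13, 'b')
  2 → (9, 'bcfcb')
  3 → (1, 'bdcdfdafbcfcb')
  4 → (12, 'cb')
  5 → (3, 'cdfdafbcfcb')
  6 → (10, 'cfcb')
  7 → (6, 'dafbcfcb')
  8 → (2, 'dcdfdafbcfcb')
  9 → (4, 'dfdafbcfcb')
  10 → (8, 'fbcfcb')
  11 → (0, 'fbdcdfdafbcfcb')
  12 → (11, 'fcb')
  13 → (5, 'fdafbcfcb')

SA = [7, 13, 9, 1, 12, 3, 10, 6, 2, 4, 8, 0, 11, 5]
[i] adj suffixes → lcp
  [1] 7/13 → 0 ('')
  [2] 13/9 → 1 ('b')
  [3] 9/1 → 1 ('b')
  [4] 1/12 → 0 ('')
  [5] 12/3 → 1 ('c')
  [6] 3/10 → 1 ('c')
  [7] 10/6 → 0 ('')
  [8] 6/2 → 1 ('d')
  [9] 2/4 → 1 ('d')
  [10] 4/8 → 0 ('')
  [11] 8/0 → 2 ('fb')
  [12] 0/11 → 1 ('f')
  [13] 11/5 → 1 ('f')

n(n+1)/2 = 14·15/2 = 105
Σ LCP = 0 + 0 + 1 + 1 + 0 + 1 + 1 + 0 + 1 + 1 + 0 + 2 + 1 + 1 = 10
distinct = 105 − 10 = 95

95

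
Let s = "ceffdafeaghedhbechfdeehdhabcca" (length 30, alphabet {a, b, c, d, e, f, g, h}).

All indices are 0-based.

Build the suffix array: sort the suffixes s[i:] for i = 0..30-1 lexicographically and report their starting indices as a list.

[29, 25, 5, 8, 26, 14, 28, 27, 0, 16, 4, 19, 23, 12, 7, 15, 11, 20, 1, 21, 3, 18, 6, 2, 9, 24, 13, 22, 10, 17]

rank | idx | suffix
   0 |  29 | a
   1 |  25 | abcca
   2 |   5 | afeaghedhbechfdeehdhabcca
   3 |   8 | aghedhbechfdeehdhabcca
   4 |  26 | bcca
   5 |  14 | bechfdeehdhabcca
   6 |  28 | ca
   7 |  27 | cca
   8 |   0 | ceffdafeaghedhbechfdeehdhabcca
   9 |  16 | chfdeehdhabcca
  10 |   4 | dafeaghedhbechfdeehdhabcca
  11 |  19 | deehdhabcca
  12 |  23 | dhabcca
  13 |  12 | dhbechfdeehdhabcca
  14 |   7 | eaghedhbechfdeehdhabcca
  15 |  15 | echfdeehdhabcca
  16 |  11 | edhbechfdeehdhabcca
  17 |  20 | eehdhabcca
  18 |   1 | effdafeaghedhbechfdeehdhabcca
  19 |  21 | ehdhabcca
  20 |   3 | fdafeaghedhbechfdeehdhabcca
  21 |  18 | fdeehdhabcca
  22 |   6 | feaghedhbechfdeehdhabcca
  23 |   2 | ffdafeaghedhbechfdeehdhabcca
  24 |   9 | ghedhbechfdeehdhabcca
  25 |  24 | habcca
  26 |  13 | hbechfdeehdhabcca
  27 |  22 | hdhabcca
  28 |  10 | hedhbechfdeehdhabcca
  29 |  17 | hfdeehdhabcca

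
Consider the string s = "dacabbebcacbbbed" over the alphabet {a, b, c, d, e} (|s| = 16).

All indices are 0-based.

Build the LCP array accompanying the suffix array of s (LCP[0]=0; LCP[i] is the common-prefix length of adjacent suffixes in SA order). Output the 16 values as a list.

rank→(start, suffix):
  0 → (3, 'abbebcacbbbed')
  1 → (1, 'acabbebcacbbbed')
  2 → (9, 'acbbbed')
  3 → (11, 'bbbed')
  4 → (4, 'bbebcacbbbed')
  5 → (12, 'bbed')
  6 → (7, 'bcacbbbed')
  7 → (5, 'bebcacbbbed')
  8 → (13, 'bed')
  9 → (2, 'cabbebcacbbbed')
  10 → (8, 'cacbbbed')
  11 → (10, 'cbbbed')
  12 → (15, 'd')
  13 → (0, 'dacabbebcacbbbed')
  14 → (6, 'ebcacbbbed')
  15 → (14, 'ed')

SA = [3, 1, 9, 11, 4, 12, 7, 5, 13, 2, 8, 10, 15, 0, 6, 14]
i: (SA[i-1],SA[i]) lcp shared
  1: (3,1) 1 'a'
  2: (1,9) 2 'ac'
  3: (9,11) 0 ''
  4: (11,4) 2 'bb'
  5: (4,12) 3 'bbe'
  6: (12,7) 1 'b'
  7: (7,5) 1 'b'
  8: (5,13) 2 'be'
  9: (13,2) 0 ''
  10: (2,8) 2 'ca'
  11: (8,10) 1 'c'
  12: (10,15) 0 ''
  13: (15,0) 1 'd'
  14: (0,6) 0 ''
  15: (6,14) 1 'e'

[0, 1, 2, 0, 2, 3, 1, 1, 2, 0, 2, 1, 0, 1, 0, 1]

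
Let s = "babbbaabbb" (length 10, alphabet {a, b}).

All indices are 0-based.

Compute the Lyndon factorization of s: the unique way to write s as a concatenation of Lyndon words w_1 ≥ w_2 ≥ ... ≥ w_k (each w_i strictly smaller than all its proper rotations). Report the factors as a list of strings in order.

emit factor 1: 'b' (i=0, period=1)
emit factor 2: 'abbb' (i=1, period=4)
emit factor 3: 'aabbb' (i=5, period=5)

["b", "abbb", "aabbb"]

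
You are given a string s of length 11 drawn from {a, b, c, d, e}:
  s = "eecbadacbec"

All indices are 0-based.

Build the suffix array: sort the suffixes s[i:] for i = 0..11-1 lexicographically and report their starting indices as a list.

[6, 4, 3, 8, 10, 2, 7, 5, 9, 1, 0]

sorted suffixes:
  #0 SA[0]=6  'acbec'
  #1 SA[1]=4  'adacbec'
  #2 SA[2]=3  'badacbec'
  #3 SA[3]=8  'bec'
  #4 SA[4]=10  'c'
  #5 SA[5]=2  'cbadacbec'
  #6 SA[6]=7  'cbec'
  #7 SA[7]=5  'dacbec'
  #8 SA[8]=9  'ec'
  #9 SA[9]=1  'ecbadacbec'
  #10 SA[10]=0  'eecbadacbec'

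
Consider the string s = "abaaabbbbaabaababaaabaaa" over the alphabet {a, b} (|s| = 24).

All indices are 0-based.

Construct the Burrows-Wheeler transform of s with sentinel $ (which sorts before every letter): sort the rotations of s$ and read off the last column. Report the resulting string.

rank  rotation                   last
    0  $abaaabbbbaabaababaaabaaa  a
    1  a$abaaabbbbaabaababaaabaa  a
    2  aa$abaaabbbbaabaababaaaba  a
    3  aaa$abaaabbbbaabaababaaab  b
    4  aaabaaa$abaaabbbbaabaabab  b
    5  aaabbbbaabaababaaabaaa$ab  b
    6  aabaaa$abaaabbbbaabaababa  a
    7  aabaababaaabaaa$abaaabbbb  b
    8  aababaaabaaa$abaaabbbbaab  b
    9  aabbbbaabaababaaabaaa$aba  a
   10  abaaa$abaaabbbbaabaababaa  a
   11  abaaabaaa$abaaabbbbaabaab  b
   12  abaaabbbbaabaababaaabaaa$  $
   13  abaababaaabaaa$abaaabbbba  a
   14  ababaaabaaa$abaaabbbbaaba  a
   15  abbbbaabaababaaabaaa$abaa  a
   16  baaa$abaaabbbbaabaababaaa  a
   17  baaabaaa$abaaabbbbaabaaba  a
   18  baaabbbbaabaababaaabaaa$a  a
   19  baabaababaaabaaa$abaaabbb  b
   20  baababaaabaaa$abaaabbbbaa  a
   21  babaaabaaa$abaaabbbbaabaa  a
   22  bbaabaababaaabaaa$abaaabb  b
   23  bbbaabaababaaabaaa$abaaab  b
   24  bbbbaabaababaaabaaa$abaaa  a

aaabbbabbaab$aaaaaabaabba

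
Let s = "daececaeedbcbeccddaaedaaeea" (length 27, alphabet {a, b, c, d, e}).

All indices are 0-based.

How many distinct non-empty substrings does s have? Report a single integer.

342

sorted suffixes:
  #0 SA[0]=26  'a'
  #1 SA[1]=18  'aaedaaeea'
  #2 SA[2]=22  'aaeea'
  #3 SA[3]=1  'aececaeedbcbeccddaaedaaeea'
  #4 SA[4]=19  'aedaaeea'
  #5 SA[5]=23  'aeea'
  #6 SA[6]=6  'aeedbcbeccddaaedaaeea'
  #7 SA[7]=10  'bcbeccddaaedaaeea'
  #8 SA[8]=12  'beccddaaedaaeea'
  #9 SA[9]=5  'caeedbcbeccddaaedaaeea'
  #10 SA[10]=11  'cbeccddaaedaaeea'
  #11 SA[11]=14  'ccddaaedaaeea'
  #12 SA[12]=15  'cddaaedaaeea'
  #13 SA[13]=3  'cecaeedbcbeccddaaedaaeea'
  #14 SA[14]=17  'daaedaaeea'
  #15 SA[15]=21  'daaeea'
  #16 SA[16]=0  'daececaeedbcbeccddaaedaaeea'
  #17 SA[17]=9  'dbcbeccddaaedaaeea'
  #18 SA[18]=16  'ddaaedaaeea'
  #19 SA[19]=25  'ea'
  #20 SA[20]=4  'ecaeedbcbeccddaaedaaeea'
  #21 SA[21]=13  'eccddaaedaaeea'
  #22 SA[22]=2  'ececaeedbcbeccddaaedaaeea'
  #23 SA[23]=20  'edaaeea'
  #24 SA[24]=8  'edbcbeccddaaedaaeea'
  #25 SA[25]=24  'eea'
  #26 SA[26]=7  'eedbcbeccddaaedaaeea'

SA = [26, 18, 22, 1, 19, 23, 6, 10, 12, 5, 11, 14, 15, 3, 17, 21, 0, 9, 16, 25, 4, 13, 2, 20, 8, 24, 7]
[i] adj suffixes → lcp
  [1] 26/18 → 1 ('a')
  [2] 18/22 → 3 ('aae')
  [3] 22/1 → 1 ('a')
  [4] 1/19 → 2 ('ae')
  [5] 19/23 → 2 ('ae')
  [6] 23/6 → 3 ('aee')
  [7] 6/10 → 0 ('')
  [8] 10/12 → 1 ('b')
  [9] 12/5 → 0 ('')
  [10] 5/11 → 1 ('c')
  [11] 11/14 → 1 ('c')
  [12] 14/15 → 1 ('c')
  [13] 15/3 → 1 ('c')
  [14] 3/17 → 0 ('')
  [15] 17/21 → 4 ('daae')
  [16] 21/0 → 2 ('da')
  [17] 0/9 → 1 ('d')
  [18] 9/16 → 1 ('d')
  [19] 16/25 → 0 ('')
  [20] 25/4 → 1 ('e')
  [21] 4/13 → 2 ('ec')
  [22] 13/2 → 2 ('ec')
  [23] 2/20 → 1 ('e')
  [24] 20/8 → 2 ('ed')
  [25] 8/24 → 1 ('e')
  [26] 24/7 → 2 ('ee')

n(n+1)/2 = 27·28/2 = 378
Σ LCP = 0 + 1 + 3 + 1 + 2 + 2 + 3 + 0 + 1 + 0 + 1 + 1 + 1 + 1 + 0 + 4 + 2 + 1 + 1 + 0 + 1 + 2 + 2 + 1 + 2 + 1 + 2 = 36
distinct = 378 − 36 = 342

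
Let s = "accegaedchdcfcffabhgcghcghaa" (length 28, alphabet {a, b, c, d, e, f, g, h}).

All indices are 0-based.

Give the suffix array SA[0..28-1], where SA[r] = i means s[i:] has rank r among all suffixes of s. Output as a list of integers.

[27, 26, 16, 0, 5, 17, 1, 2, 11, 13, 23, 20, 8, 10, 7, 6, 3, 15, 12, 14, 4, 19, 24, 21, 25, 22, 9, 18]

sorted suffixes:
  #0 SA[0]=27  'a'
  #1 SA[1]=26  'aa'
  #2 SA[2]=16  'abhgcghcghaa'
  #3 SA[3]=0  'accegaedchdcfcffabhgcghcghaa'
  #4 SA[4]=5  'aedchdcfcffabhgcghcghaa'
  #5 SA[5]=17  'bhgcghcghaa'
  #6 SA[6]=1  'ccegaedchdcfcffabhgcghcghaa'
  #7 SA[7]=2  'cegaedchdcfcffabhgcghcghaa'
  #8 SA[8]=11  'cfcffabhgcghcghaa'
  #9 SA[9]=13  'cffabhgcghcghaa'
  #10 SA[10]=23  'cghaa'
  #11 SA[11]=20  'cghcghaa'
  #12 SA[12]=8  'chdcfcffabhgcghcghaa'
  #13 SA[13]=10  'dcfcffabhgcghcghaa'
  #14 SA[14]=7  'dchdcfcffabhgcghcghaa'
  #15 SA[15]=6  'edchdcfcffabhgcghcghaa'
  #16 SA[16]=3  'egaedchdcfcffabhgcghcghaa'
  #17 SA[17]=15  'fabhgcghcghaa'
  #18 SA[18]=12  'fcffabhgcghcghaa'
  #19 SA[19]=14  'ffabhgcghcghaa'
  #20 SA[20]=4  'gaedchdcfcffabhgcghcghaa'
  #21 SA[21]=19  'gcghcghaa'
  #22 SA[22]=24  'ghaa'
  #23 SA[23]=21  'ghcghaa'
  #24 SA[24]=25  'haa'
  #25 SA[25]=22  'hcghaa'
  #26 SA[26]=9  'hdcfcffabhgcghcghaa'
  #27 SA[27]=18  'hgcghcghaa'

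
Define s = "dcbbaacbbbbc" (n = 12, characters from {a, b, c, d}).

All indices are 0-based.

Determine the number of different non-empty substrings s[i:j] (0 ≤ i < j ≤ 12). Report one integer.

64

rank | idx | suffix
   0 |   4 | aacbbbbc
   1 |   5 | acbbbbc
   2 |   3 | baacbbbbc
   3 |   2 | bbaacbbbbc
   4 |   7 | bbbbc
   5 |   8 | bbbc
   6 |   9 | bbc
   7 |  10 | bc
   8 |  11 | c
   9 |   1 | cbbaacbbbbc
  10 |   6 | cbbbbc
  11 |   0 | dcbbaacbbbbc

SA = [4, 5, 3, 2, 7, 8, 9, 10, 11, 1, 6, 0]
rank  pair      lcp
   1  s[4:],s[5:]  1  'a'
   2  s[5:],s[3:]  0  ''
   3  s[3:],s[2:]  1  'b'
   4  s[2:],s[7:]  2  'bb'
   5  s[7:],s[8:]  3  'bbb'
   6  s[8:],s[9:]  2  'bb'
   7  s[9:],s[10:]  1  'b'
   8  s[10:],s[11:]  0  ''
   9  s[11:],s[1:]  1  'c'
  10  s[1:],s[6:]  3  'cbb'
  11  s[6:],s[0:]  0  ''

n(n+1)/2 = 12·13/2 = 78
Σ LCP = 0 + 1 + 0 + 1 + 2 + 3 + 2 + 1 + 0 + 1 + 3 + 0 = 14
distinct = 78 − 14 = 64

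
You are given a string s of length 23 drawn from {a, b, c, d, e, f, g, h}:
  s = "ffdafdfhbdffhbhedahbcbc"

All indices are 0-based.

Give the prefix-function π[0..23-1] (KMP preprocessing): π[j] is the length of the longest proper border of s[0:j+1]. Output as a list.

π[0] = 0
j=1 s[j]='f': π[1]=1 (border 'f')
j=2 s[j]='d': k: 1→0; π[2]=0 (border '')
j=3 s[j]='a': π[3]=0 (border '')
j=4 s[j]='f': π[4]=1 (border 'f')
j=5 s[j]='d': k: 1→0; π[5]=0 (border '')
j=6 s[j]='f': π[6]=1 (border 'f')
j=7 s[j]='h': k: 1→0; π[7]=0 (border '')
j=8 s[j]='b': π[8]=0 (border '')
j=9 s[j]='d': π[9]=0 (border '')
j=10 s[j]='f': π[10]=1 (border 'f')
j=11 s[j]='f': π[11]=2 (border 'ff')
j=12 s[j]='h': k: 2→1→0; π[12]=0 (border '')
j=13 s[j]='b': π[13]=0 (border '')
j=14 s[j]='h': π[14]=0 (border '')
j=15 s[j]='e': π[15]=0 (border '')
j=16 s[j]='d': π[16]=0 (border '')
j=17 s[j]='a': π[17]=0 (border '')
j=18 s[j]='h': π[18]=0 (border '')
j=19 s[j]='b': π[19]=0 (border '')
j=20 s[j]='c': π[20]=0 (border '')
j=21 s[j]='b': π[21]=0 (border '')
j=22 s[j]='c': π[22]=0 (border '')

[0, 1, 0, 0, 1, 0, 1, 0, 0, 0, 1, 2, 0, 0, 0, 0, 0, 0, 0, 0, 0, 0, 0]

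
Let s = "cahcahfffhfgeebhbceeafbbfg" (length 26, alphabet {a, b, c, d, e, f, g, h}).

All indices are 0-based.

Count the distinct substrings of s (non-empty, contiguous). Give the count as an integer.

rank | idx | suffix
   0 |  20 | afbbfg
   1 |   1 | ahcahfffhfgeebhbceeafbbfg
   2 |   4 | ahfffhfgeebhbceeafbbfg
   3 |  22 | bbfg
   4 |  16 | bceeafbbfg
   5 |  23 | bfg
   6 |  14 | bhbceeafbbfg
   7 |   0 | cahcahfffhfgeebhbceeafbbfg
   8 |   3 | cahfffhfgeebhbceeafbbfg
   9 |  17 | ceeafbbfg
  10 |  19 | eafbbfg
  11 |  13 | ebhbceeafbbfg
  12 |  18 | eeafbbfg
  13 |  12 | eebhbceeafbbfg
  14 |  21 | fbbfg
  15 |   6 | fffhfgeebhbceeafbbfg
  16 |   7 | ffhfgeebhbceeafbbfg
  17 |  24 | fg
  18 |  10 | fgeebhbceeafbbfg
  19 |   8 | fhfgeebhbceeafbbfg
  20 |  25 | g
  21 |  11 | geebhbceeafbbfg
  22 |  15 | hbceeafbbfg
  23 |   2 | hcahfffhfgeebhbceeafbbfg
  24 |   5 | hfffhfgeebhbceeafbbfg
  25 |   9 | hfgeebhbceeafbbfg

SA = [20, 1, 4, 22, 16, 23, 14, 0, 3, 17, 19, 13, 18, 12, 21, 6, 7, 24, 10, 8, 25, 11, 15, 2, 5, 9]
rank  pair      lcp
   1  s[20:],s[1:]  1  'a'
   2  s[1:],s[4:]  2  'ah'
   3  s[4:],s[22:]  0  ''
   4  s[22:],s[16:]  1  'b'
   5  s[16:],s[23:]  1  'b'
   6  s[23:],s[14:]  1  'b'
   7  s[14:],s[0:]  0  ''
   8  s[0:],s[3:]  3  'cah'
   9  s[3:],s[17:]  1  'c'
  10  s[17:],s[19:]  0  ''
  11  s[19:],s[13:]  1  'e'
  12  s[13:],s[18:]  1  'e'
  13  s[18:],s[12:]  2  'ee'
  14  s[12:],s[21:]  0  ''
  15  s[21:],s[6:]  1  'f'
  16  s[6:],s[7:]  2  'ff'
  17  s[7:],s[24:]  1  'f'
  18  s[24:],s[10:]  2  'fg'
  19  s[10:],s[8:]  1  'f'
  20  s[8:],s[25:]  0  ''
  21  s[25:],s[11:]  1  'g'
  22  s[11:],s[15:]  0  ''
  23  s[15:],s[2:]  1  'h'
  24  s[2:],s[5:]  1  'h'
  25  s[5:],s[9:]  2  'hf'

n(n+1)/2 = 26·27/2 = 351
Σ LCP = 0 + 1 + 2 + 0 + 1 + 1 + 1 + 0 + 3 + 1 + 0 + 1 + 1 + 2 + 0 + 1 + 2 + 1 + 2 + 1 + 0 + 1 + 0 + 1 + 1 + 2 = 26
distinct = 351 − 26 = 325

325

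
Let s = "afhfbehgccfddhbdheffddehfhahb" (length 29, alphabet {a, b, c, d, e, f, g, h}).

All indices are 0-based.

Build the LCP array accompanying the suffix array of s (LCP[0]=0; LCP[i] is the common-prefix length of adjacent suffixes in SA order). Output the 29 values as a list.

rank→(start, suffix):
  0 → (0, 'afhfbehgccfddhbdheffddehfhahb')
  1 → (26, 'ahb')
  2 → (28, 'b')
  3 → (14, 'bdheffddehfhahb')
  4 → (4, 'behgccfddhbdheffddehfhahb')
  5 → (8, 'ccfddhbdheffddehfhahb')
  6 → (9, 'cfddhbdheffddehfhahb')
  7 → (20, 'ddehfhahb')
  8 → (11, 'ddhbdheffddehfhahb')
  9 → (21, 'dehfhahb')
  10 → (12, 'dhbdheffddehfhahb')
  11 → (15, 'dheffddehfhahb')
  12 → (17, 'effddehfhahb')
  13 → (22, 'ehfhahb')
  14 → (5, 'ehgccfddhbdheffddehfhahb')
  15 → (3, 'fbehgccfddhbdheffddehfhahb')
  16 → (19, 'fddehfhahb')
  17 → (10, 'fddhbdheffddehfhahb')
  18 → (18, 'ffddehfhahb')
  19 → (24, 'fhahb')
  20 → (1, 'fhfbehgccfddhbdheffddehfhahb')
  21 → (7, 'gccfddhbdheffddehfhahb')
  22 → (25, 'hahb')
  23 → (27, 'hb')
  24 → (13, 'hbdheffddehfhahb')
  25 → (16, 'heffddehfhahb')
  26 → (2, 'hfbehgccfddhbdheffddehfhahb')
  27 → (23, 'hfhahb')
  28 → (6, 'hgccfddhbdheffddehfhahb')

SA = [0, 26, 28, 14, 4, 8, 9, 20, 11, 21, 12, 15, 17, 22, 5, 3, 19, 10, 18, 24, 1, 7, 25, 27, 13, 16, 2, 23, 6]
[i] adj suffixes → lcp
  [1] 0/26 → 1 ('a')
  [2] 26/28 → 0 ('')
  [3] 28/14 → 1 ('b')
  [4] 14/4 → 1 ('b')
  [5] 4/8 → 0 ('')
  [6] 8/9 → 1 ('c')
  [7] 9/20 → 0 ('')
  [8] 20/11 → 2 ('dd')
  [9] 11/21 → 1 ('d')
  [10] 21/12 → 1 ('d')
  [11] 12/15 → 2 ('dh')
  [12] 15/17 → 0 ('')
  [13] 17/22 → 1 ('e')
  [14] 22/5 → 2 ('eh')
  [15] 5/3 → 0 ('')
  [16] 3/19 → 1 ('f')
  [17] 19/10 → 3 ('fdd')
  [18] 10/18 → 1 ('f')
  [19] 18/24 → 1 ('f')
  [20] 24/1 → 2 ('fh')
  [21] 1/7 → 0 ('')
  [22] 7/25 → 0 ('')
  [23] 25/27 → 1 ('h')
  [24] 27/13 → 2 ('hb')
  [25] 13/16 → 1 ('h')
  [26] 16/2 → 1 ('h')
  [27] 2/23 → 2 ('hf')
  [28] 23/6 → 1 ('h')

[0, 1, 0, 1, 1, 0, 1, 0, 2, 1, 1, 2, 0, 1, 2, 0, 1, 3, 1, 1, 2, 0, 0, 1, 2, 1, 1, 2, 1]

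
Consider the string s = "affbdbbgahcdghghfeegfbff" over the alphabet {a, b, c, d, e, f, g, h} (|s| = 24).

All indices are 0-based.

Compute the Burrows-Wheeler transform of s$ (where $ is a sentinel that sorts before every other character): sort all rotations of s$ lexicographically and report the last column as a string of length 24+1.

rank  rotation                   last
    0  $affbdbbgahcdghghfeegfbff  f
    1  affbdbbgahcdghghfeegfbff$  $
    2  ahcdghghfeegfbff$affbdbbg  g
    3  bbgahcdghghfeegfbff$affbd  d
    4  bdbbgahcdghghfeegfbff$aff  f
    5  bff$affbdbbgahcdghghfeegf  f
    6  bgahcdghghfeegfbff$affbdb  b
    7  cdghghfeegfbff$affbdbbgah  h
    8  dbbgahcdghghfeegfbff$affb  b
    9  dghghfeegfbff$affbdbbgahc  c
   10  eegfbff$affbdbbgahcdghghf  f
   11  egfbff$affbdbbgahcdghghfe  e
   12  f$affbdbbgahcdghghfeegfbf  f
   13  fbdbbgahcdghghfeegfbff$af  f
   14  fbff$affbdbbgahcdghghfeeg  g
   15  feegfbff$affbdbbgahcdghgh  h
   16  ff$affbdbbgahcdghghfeegfb  b
   17  ffbdbbgahcdghghfeegfbff$a  a
   18  gahcdghghfeegfbff$affbdbb  b
   19  gfbff$affbdbbgahcdghghfee  e
   20  ghfeegfbff$affbdbbgahcdgh  h
   21  ghghfeegfbff$affbdbbgahcd  d
   22  hcdghghfeegfbff$affbdbbga  a
   23  hfeegfbff$affbdbbgahcdghg  g
   24  hghfeegfbff$affbdbbgahcdg  g

f$gdffbhbcfeffghbabehdagg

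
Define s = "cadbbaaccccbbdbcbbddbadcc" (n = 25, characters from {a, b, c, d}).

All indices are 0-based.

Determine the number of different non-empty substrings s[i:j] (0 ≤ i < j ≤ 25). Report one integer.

sorted suffixes:
  #0 SA[0]=5  'aaccccbbdbcbbddbadcc'
  #1 SA[1]=6  'accccbbdbcbbddbadcc'
  #2 SA[2]=1  'adbbaaccccbbdbcbbddbadcc'
  #3 SA[3]=21  'adcc'
  #4 SA[4]=4  'baaccccbbdbcbbddbadcc'
  #5 SA[5]=20  'badcc'
  #6 SA[6]=3  'bbaaccccbbdbcbbddbadcc'
  #7 SA[7]=11  'bbdbcbbddbadcc'
  #8 SA[8]=16  'bbddbadcc'
  #9 SA[9]=14  'bcbbddbadcc'
  #10 SA[10]=12  'bdbcbbddbadcc'
  #11 SA[11]=17  'bddbadcc'
  #12 SA[12]=24  'c'
  #13 SA[13]=0  'cadbbaaccccbbdbcbbddbadcc'
  #14 SA[14]=10  'cbbdbcbbddbadcc'
  #15 SA[15]=15  'cbbddbadcc'
  #16 SA[16]=23  'cc'
  #17 SA[17]=9  'ccbbdbcbbddbadcc'
  #18 SA[18]=8  'cccbbdbcbbddbadcc'
  #19 SA[19]=7  'ccccbbdbcbbddbadcc'
  #20 SA[20]=19  'dbadcc'
  #21 SA[21]=2  'dbbaaccccbbdbcbbddbadcc'
  #22 SA[22]=13  'dbcbbddbadcc'
  #23 SA[23]=22  'dcc'
  #24 SA[24]=18  'ddbadcc'

SA = [5, 6, 1, 21, 4, 20, 3, 11, 16, 14, 12, 17, 24, 0, 10, 15, 23, 9, 8, 7, 19, 2, 13, 22, 18]
[i] adj suffixes → lcp
  [1] 5/6 → 1 ('a')
  [2] 6/1 → 1 ('a')
  [3] 1/21 → 2 ('ad')
  [4] 21/4 → 0 ('')
  [5] 4/20 → 2 ('ba')
  [6] 20/3 → 1 ('b')
  [7] 3/11 → 2 ('bb')
  [8] 11/16 → 3 ('bbd')
  [9] 16/14 → 1 ('b')
  [10] 14/12 → 1 ('b')
  [11] 12/17 → 2 ('bd')
  [12] 17/24 → 0 ('')
  [13] 24/0 → 1 ('c')
  [14] 0/10 → 1 ('c')
  [15] 10/15 → 4 ('cbbd')
  [16] 15/23 → 1 ('c')
  [17] 23/9 → 2 ('cc')
  [18] 9/8 → 2 ('cc')
  [19] 8/7 → 3 ('ccc')
  [20] 7/19 → 0 ('')
  [21] 19/2 → 2 ('db')
  [22] 2/13 → 2 ('db')
  [23] 13/22 → 1 ('d')
  [24] 22/18 → 1 ('d')

n(n+1)/2 = 25·26/2 = 325
Σ LCP = 0 + 1 + 1 + 2 + 0 + 2 + 1 + 2 + 3 + 1 + 1 + 2 + 0 + 1 + 1 + 4 + 1 + 2 + 2 + 3 + 0 + 2 + 2 + 1 + 1 = 36
distinct = 325 − 36 = 289

289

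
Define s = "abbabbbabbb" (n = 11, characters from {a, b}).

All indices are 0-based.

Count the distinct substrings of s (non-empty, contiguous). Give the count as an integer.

39

sorted suffixes:
  #0 SA[0]=0  'abbabbbabbb'
  #1 SA[1]=7  'abbb'
  #2 SA[2]=3  'abbbabbb'
  #3 SA[3]=10  'b'
  #4 SA[4]=6  'babbb'
  #5 SA[5]=2  'babbbabbb'
  #6 SA[6]=9  'bb'
  #7 SA[7]=5  'bbabbb'
  #8 SA[8]=1  'bbabbbabbb'
  #9 SA[9]=8  'bbb'
  #10 SA[10]=4  'bbbabbb'

SA = [0, 7, 3, 10, 6, 2, 9, 5, 1, 8, 4]
rank  pair      lcp
   1  s[0:],s[7:]  3  'abb'
   2  s[7:],s[3:]  4  'abbb'
   3  s[3:],s[10:]  0  ''
   4  s[10:],s[6:]  1  'b'
   5  s[6:],s[2:]  5  'babbb'
   6  s[2:],s[9:]  1  'b'
   7  s[9:],s[5:]  2  'bb'
   8  s[5:],s[1:]  6  'bbabbb'
   9  s[1:],s[8:]  2  'bb'
  10  s[8:],s[4:]  3  'bbb'

n(n+1)/2 = 11·12/2 = 66
Σ LCP = 0 + 3 + 4 + 0 + 1 + 5 + 1 + 2 + 6 + 2 + 3 = 27
distinct = 66 − 27 = 39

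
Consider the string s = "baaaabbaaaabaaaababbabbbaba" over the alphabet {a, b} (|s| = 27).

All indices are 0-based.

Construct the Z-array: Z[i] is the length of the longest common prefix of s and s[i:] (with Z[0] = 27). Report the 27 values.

[27, 0, 0, 0, 0, 1, 6, 0, 0, 0, 0, 6, 0, 0, 0, 0, 2, 0, 1, 2, 0, 1, 1, 2, 0, 2, 0]

Z[0]=27
i=1: fresh scan; Z[1]=0
i=2: fresh scan; Z[2]=0
i=3: fresh scan; Z[3]=0
i=4: fresh scan; Z[4]=0
i=5: fresh scan; Z[5]=1 grow→box=[5,6)
i=6: fresh scan; Z[6]=6 grow→box=[6,12)
i=7: min(r-i=5, Z[1]=0)=0; Z[7]=0
i=8: min(r-i=4, Z[2]=0)=0; Z[8]=0
i=9: min(r-i=3, Z[3]=0)=0; Z[9]=0
i=10: min(r-i=2, Z[4]=0)=0; Z[10]=0
i=11: min(r-i=1, Z[5]=1)=1; Z[11]=6 grow→box=[11,17)
i=12: min(r-i=5, Z[1]=0)=0; Z[12]=0
i=13: min(r-i=4, Z[2]=0)=0; Z[13]=0
i=14: min(r-i=3, Z[3]=0)=0; Z[14]=0
i=15: min(r-i=2, Z[4]=0)=0; Z[15]=0
i=16: min(r-i=1, Z[5]=1)=1; Z[16]=2 grow→box=[16,18)
i=17: min(r-i=1, Z[1]=0)=0; Z[17]=0
i=18: fresh scan; Z[18]=1 grow→box=[18,19)
i=19: fresh scan; Z[19]=2 grow→box=[19,21)
i=20: min(r-i=1, Z[1]=0)=0; Z[20]=0
i=21: fresh scan; Z[21]=1 grow→box=[21,22)
i=22: fresh scan; Z[22]=1 grow→box=[22,23)
i=23: fresh scan; Z[23]=2 grow→box=[23,25)
i=24: min(r-i=1, Z[1]=0)=0; Z[24]=0
i=25: fresh scan; Z[25]=2 grow→box=[25,27)
i=26: min(r-i=1, Z[1]=0)=0; Z[26]=0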